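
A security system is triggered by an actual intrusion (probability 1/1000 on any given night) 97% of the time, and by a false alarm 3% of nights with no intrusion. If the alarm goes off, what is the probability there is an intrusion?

Let D = the rare event, + = positive/flagged.
P(D) = 1/1000
P(+|D) = 97/100
P(+|D') = 3/100
P(+) = P(+|D)P(D) + P(+|D')P(D')
     = \frac{97}{100} × \frac{1}{1000} + \frac{3}{100} × \frac{999}{1000}
     = \frac{1547}{50000}
P(D|+) = P(+|D)P(D)/P(+) = \frac{97}{3094}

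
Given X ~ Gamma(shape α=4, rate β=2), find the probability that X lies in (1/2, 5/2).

P(1/2 < X < 5/2) = ∫_{1/2}^{5/2} f(x) dx
where f(x) = \frac{8 x^{3} e^{- 2 x}}{3}
= \frac{2 \left(-59 + 4 e^{4}\right)}{3 e^{5}}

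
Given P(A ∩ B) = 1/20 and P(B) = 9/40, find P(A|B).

P(A|B) = P(A ∩ B) / P(B)
= (1/20) / (9/40)
= 2/9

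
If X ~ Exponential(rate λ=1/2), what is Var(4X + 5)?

For X ~ Exponential(rate λ=1/2):
Var(X) = 4
Var(4X + 5) = (4)² × Var(X) = 16 × 4 = 64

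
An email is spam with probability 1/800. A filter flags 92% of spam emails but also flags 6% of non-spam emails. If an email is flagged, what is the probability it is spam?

Let D = the rare event, + = positive/flagged.
P(D) = 1/800
P(+|D) = 92/100 = 23/25
P(+|D') = 6/100 = 3/50
P(+) = P(+|D)P(D) + P(+|D')P(D')
     = \frac{23}{25} × \frac{1}{800} + \frac{3}{50} × \frac{799}{800}
     = \frac{2443}{40000}
P(D|+) = P(+|D)P(D)/P(+) = \frac{46}{2443}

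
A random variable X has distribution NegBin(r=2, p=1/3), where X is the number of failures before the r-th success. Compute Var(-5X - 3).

For X ~ NegBin(r=2, p=1/3), where X is the number of failures before the r-th success:
Var(X) = 12
Var(-5X - 3) = (-5)² × Var(X) = 25 × 12 = 300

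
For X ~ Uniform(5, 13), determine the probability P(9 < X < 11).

P(9 < X < 11) = ∫_{9}^{11} f(x) dx
where f(x) = \frac{1}{8}
= \frac{1}{4}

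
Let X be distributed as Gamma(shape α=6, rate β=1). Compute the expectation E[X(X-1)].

E[X(X-1)] = E[X² - X] = E[X²] - E[X]
E[X] = 6
E[X²] = Var(X) + (E[X])² = 6 + (6)² = 42
E[X(X-1)] = 42 - 6 = 36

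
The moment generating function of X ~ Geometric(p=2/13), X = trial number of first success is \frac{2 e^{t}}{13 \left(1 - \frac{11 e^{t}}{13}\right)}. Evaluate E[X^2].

To find E[X^2], compute M^(2)(0):
M^(1)(t) = \frac{2 e^{t}}{13 \left(1 - \frac{11 e^{t}}{13}\right)} + \frac{22 e^{2 t}}{169 \left(1 - \frac{11 e^{t}}{13}\right)^{2}}
M^(2)(t) = \frac{2 e^{t}}{13 \left(1 - \frac{11 e^{t}}{13}\right)} + \frac{66 e^{2 t}}{169 \left(1 - \frac{11 e^{t}}{13}\right)^{2}} + \frac{484 e^{3 t}}{2197 \left(1 - \frac{11 e^{t}}{13}\right)^{3}}
M^(2)(0) = 78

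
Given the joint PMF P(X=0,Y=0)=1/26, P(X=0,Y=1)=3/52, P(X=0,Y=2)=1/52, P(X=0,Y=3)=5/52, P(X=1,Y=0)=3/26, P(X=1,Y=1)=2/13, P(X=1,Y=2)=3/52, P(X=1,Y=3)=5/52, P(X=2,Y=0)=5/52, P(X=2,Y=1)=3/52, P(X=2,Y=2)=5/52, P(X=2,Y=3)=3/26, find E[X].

First find marginal of X:
P(X=0) = 11/52
P(X=1) = 11/26
P(X=2) = 19/52
E[X] = 0 × 11/52 + 1 × 11/26 + 2 × 19/52 = 15/13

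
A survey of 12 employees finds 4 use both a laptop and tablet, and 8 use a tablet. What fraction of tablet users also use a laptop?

P(A ∩ B) = 4/12 = 1/3
P(B) = 8/12 = 2/3
P(A|B) = P(A ∩ B) / P(B) = (1/3) / (2/3) = 1/2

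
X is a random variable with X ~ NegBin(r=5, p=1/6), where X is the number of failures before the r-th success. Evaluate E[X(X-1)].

E[X(X-1)] = E[X² - X] = E[X²] - E[X]
E[X] = 25
E[X²] = Var(X) + (E[X])² = 150 + (25)² = 775
E[X(X-1)] = 775 - 25 = 750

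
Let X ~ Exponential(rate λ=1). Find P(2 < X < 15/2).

P(2 < X < 15/2) = ∫_{2}^{15/2} f(x) dx
where f(x) = e^{- x}
= - \frac{1}{e^{\frac{15}{2}}} + e^{-2}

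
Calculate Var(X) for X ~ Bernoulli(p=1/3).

For X ~ Bernoulli(p=1/3):
Var(X) = \frac{2}{9}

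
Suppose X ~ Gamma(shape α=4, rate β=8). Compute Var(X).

For X ~ Gamma(shape α=4, rate β=8):
Var(X) = \frac{1}{16}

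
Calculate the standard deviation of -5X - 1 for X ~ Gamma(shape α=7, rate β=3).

For X ~ Gamma(shape α=7, rate β=3):
Var(X) = \frac{7}{9}
SD(X) = √(Var(X)) = √(\frac{7}{9}) = \frac{\sqrt{7}}{3}
SD(-5X - 1) = |-5| × SD(X) = 5 × \frac{\sqrt{7}}{3} = \frac{5 \sqrt{7}}{3}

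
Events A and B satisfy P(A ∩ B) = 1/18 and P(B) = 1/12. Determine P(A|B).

P(A|B) = P(A ∩ B) / P(B)
= (1/18) / (1/12)
= 2/3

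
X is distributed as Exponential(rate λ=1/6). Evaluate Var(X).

For X ~ Exponential(rate λ=1/6):
Var(X) = 36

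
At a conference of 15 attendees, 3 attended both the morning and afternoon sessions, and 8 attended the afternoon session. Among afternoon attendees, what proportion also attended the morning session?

P(A ∩ B) = 3/15 = 1/5
P(B) = 8/15
P(A|B) = P(A ∩ B) / P(B) = (1/5) / (8/15) = 3/8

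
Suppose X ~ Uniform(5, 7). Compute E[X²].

Using the identity E[X²] = Var(X) + (E[X])²:
E[X] = 6
Var(X) = \frac{1}{3}
E[X²] = \frac{1}{3} + (6)²
= \frac{109}{3}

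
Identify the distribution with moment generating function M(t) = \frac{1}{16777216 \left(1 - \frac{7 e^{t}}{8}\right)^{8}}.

The MGF M(t) = \frac{1}{16777216 \left(1 - \frac{7 e^{t}}{8}\right)^{8}} is the standard form for the NegativeBinomial distribution.
Comparing with the known MGF formula identifies: NegBin(r=8, p=1/8), X = failures before r-th success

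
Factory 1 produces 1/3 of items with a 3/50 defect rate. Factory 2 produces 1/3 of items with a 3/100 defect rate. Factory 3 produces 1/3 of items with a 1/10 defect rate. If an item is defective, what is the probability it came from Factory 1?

Using Bayes' theorem:
P(F1) = 1/3, P(D|F1) = 3/50
P(F2) = 1/3, P(D|F2) = 3/100
P(F3) = 1/3, P(D|F3) = 1/10
P(D) = P(D|F1)P(F1) + P(D|F2)P(F2) + P(D|F3)P(F3)
     = \frac{19}{300}
P(F1|D) = P(D|F1)P(F1) / P(D)
= \frac{6}{19}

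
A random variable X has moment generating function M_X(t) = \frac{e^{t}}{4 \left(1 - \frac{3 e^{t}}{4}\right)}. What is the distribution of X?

The MGF M(t) = \frac{e^{t}}{4 \left(1 - \frac{3 e^{t}}{4}\right)} is the standard form for the Geometric distribution.
Comparing with the known MGF formula identifies: Geometric(p=1/4), X = trial number of first success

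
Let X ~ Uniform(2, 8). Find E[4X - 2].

For X ~ Uniform(2, 8):
E[X] = 5
E[4X - 2] = 4 × E[X] - 2 = 18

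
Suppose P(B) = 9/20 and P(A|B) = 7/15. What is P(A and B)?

By definition, P(A|B) = P(A ∩ B) / P(B)
So P(A ∩ B) = P(A|B) × P(B)
= 7/15 × 9/20
= 21/100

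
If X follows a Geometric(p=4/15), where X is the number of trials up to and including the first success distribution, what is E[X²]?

Using the identity E[X²] = Var(X) + (E[X])²:
E[X] = \frac{15}{4}
Var(X) = \frac{165}{16}
E[X²] = \frac{165}{16} + (\frac{15}{4})²
= \frac{195}{8}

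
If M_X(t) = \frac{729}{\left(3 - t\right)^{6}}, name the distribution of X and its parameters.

The MGF M(t) = \frac{729}{\left(3 - t\right)^{6}} is the standard form for the Gamma distribution.
Comparing with the known MGF formula identifies: Gamma(shape α=6, rate β=3)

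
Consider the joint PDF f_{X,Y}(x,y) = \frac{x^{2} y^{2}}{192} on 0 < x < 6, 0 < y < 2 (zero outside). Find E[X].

f_X(x) = ∫_0^2 \frac{x^{2} y^{2}}{192} dy = \frac{x^{2}}{72}
E[X] = ∫_0^6 x × (\frac{x^{2}}{72}) dx = \frac{9}{2}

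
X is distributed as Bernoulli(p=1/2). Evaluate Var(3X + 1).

For X ~ Bernoulli(p=1/2):
Var(X) = \frac{1}{4}
Var(3X + 1) = (3)² × Var(X) = 9 × \frac{1}{4} = \frac{9}{4}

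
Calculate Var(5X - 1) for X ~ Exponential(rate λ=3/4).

For X ~ Exponential(rate λ=3/4):
Var(X) = \frac{16}{9}
Var(5X - 1) = (5)² × Var(X) = 25 × \frac{16}{9} = \frac{400}{9}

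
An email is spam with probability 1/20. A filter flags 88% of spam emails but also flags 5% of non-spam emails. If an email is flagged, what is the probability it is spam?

Let D = the rare event, + = positive/flagged.
P(D) = 1/20
P(+|D) = 88/100 = 22/25
P(+|D') = 5/100 = 1/20
P(+) = P(+|D)P(D) + P(+|D')P(D')
     = \frac{22}{25} × \frac{1}{20} + \frac{1}{20} × \frac{19}{20}
     = \frac{183}{2000}
P(D|+) = P(+|D)P(D)/P(+) = \frac{88}{183}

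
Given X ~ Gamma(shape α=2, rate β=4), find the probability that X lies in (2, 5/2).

P(2 < X < 5/2) = ∫_{2}^{5/2} f(x) dx
where f(x) = 16 x e^{- 4 x}
= \frac{-11 + 9 e^{2}}{e^{10}}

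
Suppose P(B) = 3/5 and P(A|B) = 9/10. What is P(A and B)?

By definition, P(A|B) = P(A ∩ B) / P(B)
So P(A ∩ B) = P(A|B) × P(B)
= 9/10 × 3/5
= 27/50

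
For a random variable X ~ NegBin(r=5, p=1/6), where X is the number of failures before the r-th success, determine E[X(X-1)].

E[X(X-1)] = E[X² - X] = E[X²] - E[X]
E[X] = 25
E[X²] = Var(X) + (E[X])² = 150 + (25)² = 775
E[X(X-1)] = 775 - 25 = 750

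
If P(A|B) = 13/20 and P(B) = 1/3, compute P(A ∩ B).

By definition, P(A|B) = P(A ∩ B) / P(B)
So P(A ∩ B) = P(A|B) × P(B)
= 13/20 × 1/3
= 13/60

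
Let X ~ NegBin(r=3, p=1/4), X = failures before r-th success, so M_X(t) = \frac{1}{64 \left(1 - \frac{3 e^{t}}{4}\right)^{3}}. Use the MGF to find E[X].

To find E[X], compute M^(1)(0):
M^(1)(t) = \frac{9 e^{t}}{256 \left(1 - \frac{3 e^{t}}{4}\right)^{4}}
M^(1)(0) = 9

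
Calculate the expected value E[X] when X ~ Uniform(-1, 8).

For X ~ Uniform(-1, 8), the expected value is:
E[X] = \frac{7}{2}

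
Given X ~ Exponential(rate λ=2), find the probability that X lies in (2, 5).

P(2 < X < 5) = ∫_{2}^{5} f(x) dx
where f(x) = 2 e^{- 2 x}
= - \frac{1 - e^{6}}{e^{10}}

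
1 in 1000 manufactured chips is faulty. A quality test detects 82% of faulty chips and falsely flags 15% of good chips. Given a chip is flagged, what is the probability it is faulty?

Let D = the rare event, + = positive/flagged.
P(D) = 1/1000
P(+|D) = 82/100 = 41/50
P(+|D') = 15/100 = 3/20
P(+) = P(+|D)P(D) + P(+|D')P(D')
     = \frac{41}{50} × \frac{1}{1000} + \frac{3}{20} × \frac{999}{1000}
     = \frac{15067}{100000}
P(D|+) = P(+|D)P(D)/P(+) = \frac{82}{15067}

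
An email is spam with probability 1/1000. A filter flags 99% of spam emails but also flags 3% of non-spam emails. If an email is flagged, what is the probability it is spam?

Let D = the rare event, + = positive/flagged.
P(D) = 1/1000
P(+|D) = 99/100
P(+|D') = 3/100
P(+) = P(+|D)P(D) + P(+|D')P(D')
     = \frac{99}{100} × \frac{1}{1000} + \frac{3}{100} × \frac{999}{1000}
     = \frac{387}{12500}
P(D|+) = P(+|D)P(D)/P(+) = \frac{11}{344}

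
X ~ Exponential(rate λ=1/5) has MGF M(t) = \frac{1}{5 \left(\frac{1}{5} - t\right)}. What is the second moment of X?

To find E[X^2], compute M^(2)(0):
M^(1)(t) = \frac{1}{5 \left(\frac{1}{5} - t\right)^{2}}
M^(2)(t) = \frac{2}{5 \left(\frac{1}{5} - t\right)^{3}}
M^(2)(0) = 50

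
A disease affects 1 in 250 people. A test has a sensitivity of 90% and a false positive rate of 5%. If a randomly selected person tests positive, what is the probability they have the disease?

Let D = the rare event, + = positive/flagged.
P(D) = 1/250
P(+|D) = 90/100 = 9/10
P(+|D') = 5/100 = 1/20
P(+) = P(+|D)P(D) + P(+|D')P(D')
     = \frac{9}{10} × \frac{1}{250} + \frac{1}{20} × \frac{249}{250}
     = \frac{267}{5000}
P(D|+) = P(+|D)P(D)/P(+) = \frac{6}{89}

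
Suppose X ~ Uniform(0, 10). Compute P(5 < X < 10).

P(5 < X < 10) = ∫_{5}^{10} f(x) dx
where f(x) = \frac{1}{10}
= \frac{1}{2}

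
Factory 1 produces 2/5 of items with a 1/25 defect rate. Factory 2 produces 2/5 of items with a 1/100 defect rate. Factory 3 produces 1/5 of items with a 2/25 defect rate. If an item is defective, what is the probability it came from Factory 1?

Using Bayes' theorem:
P(F1) = 2/5, P(D|F1) = 1/25
P(F2) = 2/5, P(D|F2) = 1/100
P(F3) = 1/5, P(D|F3) = 2/25
P(D) = P(D|F1)P(F1) + P(D|F2)P(F2) + P(D|F3)P(F3)
     = \frac{9}{250}
P(F1|D) = P(D|F1)P(F1) / P(D)
= \frac{4}{9}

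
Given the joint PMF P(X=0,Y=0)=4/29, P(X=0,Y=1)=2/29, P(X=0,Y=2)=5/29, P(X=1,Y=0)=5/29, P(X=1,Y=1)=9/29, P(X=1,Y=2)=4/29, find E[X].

First find marginal of X:
P(X=0) = 11/29
P(X=1) = 18/29
E[X] = 0 × 11/29 + 1 × 18/29 = 18/29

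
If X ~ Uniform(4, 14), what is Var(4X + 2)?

For X ~ Uniform(4, 14):
Var(X) = \frac{25}{3}
Var(4X + 2) = (4)² × Var(X) = 16 × \frac{25}{3} = \frac{400}{3}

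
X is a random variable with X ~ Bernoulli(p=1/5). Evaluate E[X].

For X ~ Bernoulli(p=1/5), the expected value is:
E[X] = \frac{1}{5}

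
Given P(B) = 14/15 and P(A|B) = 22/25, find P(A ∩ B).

By definition, P(A|B) = P(A ∩ B) / P(B)
So P(A ∩ B) = P(A|B) × P(B)
= 22/25 × 14/15
= 308/375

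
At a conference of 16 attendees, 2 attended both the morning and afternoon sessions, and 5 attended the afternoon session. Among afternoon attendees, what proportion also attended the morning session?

P(A ∩ B) = 2/16 = 1/8
P(B) = 5/16
P(A|B) = P(A ∩ B) / P(B) = (1/8) / (5/16) = 2/5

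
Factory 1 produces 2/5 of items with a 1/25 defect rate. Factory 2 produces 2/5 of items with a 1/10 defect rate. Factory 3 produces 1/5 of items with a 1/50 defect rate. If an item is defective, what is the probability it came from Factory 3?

Using Bayes' theorem:
P(F1) = 2/5, P(D|F1) = 1/25
P(F2) = 2/5, P(D|F2) = 1/10
P(F3) = 1/5, P(D|F3) = 1/50
P(D) = P(D|F1)P(F1) + P(D|F2)P(F2) + P(D|F3)P(F3)
     = \frac{3}{50}
P(F3|D) = P(D|F3)P(F3) / P(D)
= \frac{1}{15}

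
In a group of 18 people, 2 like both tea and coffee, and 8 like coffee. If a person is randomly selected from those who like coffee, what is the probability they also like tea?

P(A ∩ B) = 2/18 = 1/9
P(B) = 8/18 = 4/9
P(A|B) = P(A ∩ B) / P(B) = (1/9) / (4/9) = 1/4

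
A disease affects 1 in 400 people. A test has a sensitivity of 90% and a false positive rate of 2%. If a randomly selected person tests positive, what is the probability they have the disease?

Let D = the rare event, + = positive/flagged.
P(D) = 1/400
P(+|D) = 90/100 = 9/10
P(+|D') = 2/100 = 1/50
P(+) = P(+|D)P(D) + P(+|D')P(D')
     = \frac{9}{10} × \frac{1}{400} + \frac{1}{50} × \frac{399}{400}
     = \frac{111}{5000}
P(D|+) = P(+|D)P(D)/P(+) = \frac{15}{148}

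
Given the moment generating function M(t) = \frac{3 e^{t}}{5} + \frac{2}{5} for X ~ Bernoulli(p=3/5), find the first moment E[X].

To find E[X], compute M^(1)(0):
M^(1)(t) = \frac{3 e^{t}}{5}
M^(1)(0) = \frac{3}{5}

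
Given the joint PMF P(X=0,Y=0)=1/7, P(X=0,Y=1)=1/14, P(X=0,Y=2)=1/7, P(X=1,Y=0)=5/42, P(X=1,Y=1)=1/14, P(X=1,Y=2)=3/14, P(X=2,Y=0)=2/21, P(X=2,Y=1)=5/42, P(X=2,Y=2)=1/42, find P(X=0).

P(X=0) = P(X=0,Y=0) + P(X=0,Y=1) + P(X=0,Y=2)
= 1/7 + 1/14 + 1/7
= 5/14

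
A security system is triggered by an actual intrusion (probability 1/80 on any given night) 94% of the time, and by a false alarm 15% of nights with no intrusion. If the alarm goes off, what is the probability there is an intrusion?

Let D = the rare event, + = positive/flagged.
P(D) = 1/80
P(+|D) = 94/100 = 47/50
P(+|D') = 15/100 = 3/20
P(+) = P(+|D)P(D) + P(+|D')P(D')
     = \frac{47}{50} × \frac{1}{80} + \frac{3}{20} × \frac{79}{80}
     = \frac{1279}{8000}
P(D|+) = P(+|D)P(D)/P(+) = \frac{94}{1279}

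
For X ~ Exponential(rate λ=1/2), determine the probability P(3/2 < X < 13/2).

P(3/2 < X < 13/2) = ∫_{3/2}^{13/2} f(x) dx
where f(x) = \frac{e^{- \frac{x}{2}}}{2}
= - \frac{1 - e^{\frac{5}{2}}}{e^{\frac{13}{4}}}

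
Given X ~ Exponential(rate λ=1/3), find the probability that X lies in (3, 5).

P(3 < X < 5) = ∫_{3}^{5} f(x) dx
where f(x) = \frac{e^{- \frac{x}{3}}}{3}
= - \frac{1}{e^{\frac{5}{3}}} + e^{-1}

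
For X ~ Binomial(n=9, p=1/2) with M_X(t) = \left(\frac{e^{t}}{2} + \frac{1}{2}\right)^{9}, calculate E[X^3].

To find E[X^3], compute M^(3)(0):
M^(1)(t) = \frac{9 \left(\frac{e^{t}}{2} + \frac{1}{2}\right)^{8} e^{t}}{2}
M^(2)(t) = \frac{9 \left(\frac{e^{t}}{2} + \frac{1}{2}\right)^{8} e^{t}}{2} + 18 \left(\frac{e^{t}}{2} + \frac{1}{2}\right)^{7} e^{2 t}
M^(3)(t) = \frac{9 \left(\frac{e^{t}}{2} + \frac{1}{2}\right)^{8} e^{t}}{2} + 54 \left(\frac{e^{t}}{2} + \frac{1}{2}\right)^{7} e^{2 t} + 63 \left(\frac{e^{t}}{2} + \frac{1}{2}\right)^{6} e^{3 t}
M^(3)(0) = \frac{243}{2}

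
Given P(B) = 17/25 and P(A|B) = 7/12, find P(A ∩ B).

By definition, P(A|B) = P(A ∩ B) / P(B)
So P(A ∩ B) = P(A|B) × P(B)
= 7/12 × 17/25
= 119/300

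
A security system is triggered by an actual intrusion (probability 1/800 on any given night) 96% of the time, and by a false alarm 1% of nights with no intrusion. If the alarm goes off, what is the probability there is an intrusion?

Let D = the rare event, + = positive/flagged.
P(D) = 1/800
P(+|D) = 96/100 = 24/25
P(+|D') = 1/100
P(+) = P(+|D)P(D) + P(+|D')P(D')
     = \frac{24}{25} × \frac{1}{800} + \frac{1}{100} × \frac{799}{800}
     = \frac{179}{16000}
P(D|+) = P(+|D)P(D)/P(+) = \frac{96}{895}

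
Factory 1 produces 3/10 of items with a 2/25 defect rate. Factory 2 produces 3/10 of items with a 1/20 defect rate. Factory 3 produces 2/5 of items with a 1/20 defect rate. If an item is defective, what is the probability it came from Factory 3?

Using Bayes' theorem:
P(F1) = 3/10, P(D|F1) = 2/25
P(F2) = 3/10, P(D|F2) = 1/20
P(F3) = 2/5, P(D|F3) = 1/20
P(D) = P(D|F1)P(F1) + P(D|F2)P(F2) + P(D|F3)P(F3)
     = \frac{59}{1000}
P(F3|D) = P(D|F3)P(F3) / P(D)
= \frac{20}{59}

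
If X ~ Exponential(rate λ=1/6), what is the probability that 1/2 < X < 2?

P(1/2 < X < 2) = ∫_{1/2}^{2} f(x) dx
where f(x) = \frac{e^{- \frac{x}{6}}}{6}
= - \frac{1}{e^{\frac{1}{3}}} + e^{- \frac{1}{12}}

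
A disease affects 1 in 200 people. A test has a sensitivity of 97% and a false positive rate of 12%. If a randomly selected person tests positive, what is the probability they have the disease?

Let D = the rare event, + = positive/flagged.
P(D) = 1/200
P(+|D) = 97/100
P(+|D') = 12/100 = 3/25
P(+) = P(+|D)P(D) + P(+|D')P(D')
     = \frac{97}{100} × \frac{1}{200} + \frac{3}{25} × \frac{199}{200}
     = \frac{497}{4000}
P(D|+) = P(+|D)P(D)/P(+) = \frac{97}{2485}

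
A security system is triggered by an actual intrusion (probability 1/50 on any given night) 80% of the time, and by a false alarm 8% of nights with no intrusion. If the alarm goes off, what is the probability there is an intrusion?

Let D = the rare event, + = positive/flagged.
P(D) = 1/50
P(+|D) = 80/100 = 4/5
P(+|D') = 8/100 = 2/25
P(+) = P(+|D)P(D) + P(+|D')P(D')
     = \frac{4}{5} × \frac{1}{50} + \frac{2}{25} × \frac{49}{50}
     = \frac{59}{625}
P(D|+) = P(+|D)P(D)/P(+) = \frac{10}{59}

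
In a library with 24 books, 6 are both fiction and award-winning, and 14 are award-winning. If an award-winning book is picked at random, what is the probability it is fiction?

P(A ∩ B) = 6/24 = 1/4
P(B) = 14/24 = 7/12
P(A|B) = P(A ∩ B) / P(B) = (1/4) / (7/12) = 3/7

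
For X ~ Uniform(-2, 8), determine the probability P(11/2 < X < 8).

P(11/2 < X < 8) = ∫_{11/2}^{8} f(x) dx
where f(x) = \frac{1}{10}
= \frac{1}{4}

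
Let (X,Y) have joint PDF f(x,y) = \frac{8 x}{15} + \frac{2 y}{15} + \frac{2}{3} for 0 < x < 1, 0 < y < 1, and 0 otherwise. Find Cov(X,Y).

E[XY] = ∫∫ xy × f(x,y) dx dy = \frac{5}{18}
E[X] = \frac{49}{90}
E[Y] = \frac{23}{45}
Cov(X,Y) = E[XY] - E[X]E[Y] = - \frac{1}{2025}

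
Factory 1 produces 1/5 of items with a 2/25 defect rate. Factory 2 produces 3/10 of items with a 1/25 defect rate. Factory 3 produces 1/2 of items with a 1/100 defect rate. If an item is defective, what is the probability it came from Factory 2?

Using Bayes' theorem:
P(F1) = 1/5, P(D|F1) = 2/25
P(F2) = 3/10, P(D|F2) = 1/25
P(F3) = 1/2, P(D|F3) = 1/100
P(D) = P(D|F1)P(F1) + P(D|F2)P(F2) + P(D|F3)P(F3)
     = \frac{33}{1000}
P(F2|D) = P(D|F2)P(F2) / P(D)
= \frac{4}{11}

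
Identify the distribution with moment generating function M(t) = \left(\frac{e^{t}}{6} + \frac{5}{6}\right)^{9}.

The MGF M(t) = \left(\frac{e^{t}}{6} + \frac{5}{6}\right)^{9} is the standard form for the Binomial distribution.
Comparing with the known MGF formula identifies: Binomial(n=9, p=1/6)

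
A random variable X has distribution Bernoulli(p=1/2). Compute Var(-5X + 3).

For X ~ Bernoulli(p=1/2):
Var(X) = \frac{1}{4}
Var(-5X + 3) = (-5)² × Var(X) = 25 × \frac{1}{4} = \frac{25}{4}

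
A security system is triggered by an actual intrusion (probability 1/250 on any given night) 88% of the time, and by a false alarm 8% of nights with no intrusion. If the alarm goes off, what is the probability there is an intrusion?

Let D = the rare event, + = positive/flagged.
P(D) = 1/250
P(+|D) = 88/100 = 22/25
P(+|D') = 8/100 = 2/25
P(+) = P(+|D)P(D) + P(+|D')P(D')
     = \frac{22}{25} × \frac{1}{250} + \frac{2}{25} × \frac{249}{250}
     = \frac{52}{625}
P(D|+) = P(+|D)P(D)/P(+) = \frac{11}{260}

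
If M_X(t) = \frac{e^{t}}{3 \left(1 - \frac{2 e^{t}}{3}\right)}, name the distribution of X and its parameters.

The MGF M(t) = \frac{e^{t}}{3 \left(1 - \frac{2 e^{t}}{3}\right)} is the standard form for the Geometric distribution.
Comparing with the known MGF formula identifies: Geometric(p=1/3), X = trial number of first success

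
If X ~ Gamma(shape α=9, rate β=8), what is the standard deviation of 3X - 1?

For X ~ Gamma(shape α=9, rate β=8):
Var(X) = \frac{9}{64}
SD(X) = √(Var(X)) = √(\frac{9}{64}) = \frac{3}{8}
SD(3X - 1) = |3| × SD(X) = 3 × \frac{3}{8} = \frac{9}{8}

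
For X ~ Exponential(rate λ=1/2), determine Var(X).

For X ~ Exponential(rate λ=1/2):
Var(X) = 4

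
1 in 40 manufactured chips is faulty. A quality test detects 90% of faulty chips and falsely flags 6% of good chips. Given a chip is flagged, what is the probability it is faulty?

Let D = the rare event, + = positive/flagged.
P(D) = 1/40
P(+|D) = 90/100 = 9/10
P(+|D') = 6/100 = 3/50
P(+) = P(+|D)P(D) + P(+|D')P(D')
     = \frac{9}{10} × \frac{1}{40} + \frac{3}{50} × \frac{39}{40}
     = \frac{81}{1000}
P(D|+) = P(+|D)P(D)/P(+) = \frac{5}{18}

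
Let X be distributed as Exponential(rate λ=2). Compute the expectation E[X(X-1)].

E[X(X-1)] = E[X² - X] = E[X²] - E[X]
E[X] = \frac{1}{2}
E[X²] = Var(X) + (E[X])² = \frac{1}{4} + (\frac{1}{2})² = \frac{1}{2}
E[X(X-1)] = \frac{1}{2} - \frac{1}{2} = 0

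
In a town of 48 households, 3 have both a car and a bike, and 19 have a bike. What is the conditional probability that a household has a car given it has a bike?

P(A ∩ B) = 3/48 = 1/16
P(B) = 19/48
P(A|B) = P(A ∩ B) / P(B) = (1/16) / (19/48) = 3/19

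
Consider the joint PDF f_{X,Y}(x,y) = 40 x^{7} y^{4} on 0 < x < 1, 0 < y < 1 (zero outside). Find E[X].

E[X] = ∫_0^1 ∫_0^1 x × f(x,y) dy dx
= ∫_0^1 ∫_0^1 x × (40 x^{7} y^{4}) dy dx
= \frac{8}{9}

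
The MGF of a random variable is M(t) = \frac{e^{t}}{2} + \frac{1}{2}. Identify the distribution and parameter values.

The MGF M(t) = \frac{e^{t}}{2} + \frac{1}{2} is the standard form for the Bernoulli distribution.
Comparing with the known MGF formula identifies: Bernoulli(p=1/2)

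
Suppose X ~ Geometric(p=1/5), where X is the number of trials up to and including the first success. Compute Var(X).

For X ~ Geometric(p=1/5), where X is the number of trials up to and including the first success:
Var(X) = 20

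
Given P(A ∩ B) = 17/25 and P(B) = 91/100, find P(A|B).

P(A|B) = P(A ∩ B) / P(B)
= (17/25) / (91/100)
= 68/91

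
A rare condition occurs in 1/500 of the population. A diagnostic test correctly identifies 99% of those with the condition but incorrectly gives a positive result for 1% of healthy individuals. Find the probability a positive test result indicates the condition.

Let D = the rare event, + = positive/flagged.
P(D) = 1/500
P(+|D) = 99/100
P(+|D') = 1/100
P(+) = P(+|D)P(D) + P(+|D')P(D')
     = \frac{99}{100} × \frac{1}{500} + \frac{1}{100} × \frac{499}{500}
     = \frac{299}{25000}
P(D|+) = P(+|D)P(D)/P(+) = \frac{99}{598}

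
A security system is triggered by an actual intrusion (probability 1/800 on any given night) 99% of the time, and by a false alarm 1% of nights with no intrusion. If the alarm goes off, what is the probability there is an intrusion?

Let D = the rare event, + = positive/flagged.
P(D) = 1/800
P(+|D) = 99/100
P(+|D') = 1/100
P(+) = P(+|D)P(D) + P(+|D')P(D')
     = \frac{99}{100} × \frac{1}{800} + \frac{1}{100} × \frac{799}{800}
     = \frac{449}{40000}
P(D|+) = P(+|D)P(D)/P(+) = \frac{99}{898}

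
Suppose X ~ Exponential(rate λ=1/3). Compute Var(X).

For X ~ Exponential(rate λ=1/3):
Var(X) = 9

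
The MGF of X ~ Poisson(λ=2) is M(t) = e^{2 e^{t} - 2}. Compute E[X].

To find E[X], compute M^(1)(0):
M^(1)(t) = 2 e^{t} e^{2 e^{t} - 2}
M^(1)(0) = 2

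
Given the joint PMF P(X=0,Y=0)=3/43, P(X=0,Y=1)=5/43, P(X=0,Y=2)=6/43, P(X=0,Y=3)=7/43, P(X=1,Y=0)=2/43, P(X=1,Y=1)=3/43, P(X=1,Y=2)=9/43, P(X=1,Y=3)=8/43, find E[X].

First find marginal of X:
P(X=0) = 21/43
P(X=1) = 22/43
E[X] = 0 × 21/43 + 1 × 22/43 = 22/43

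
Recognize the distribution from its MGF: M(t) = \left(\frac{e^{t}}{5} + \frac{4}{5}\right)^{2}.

The MGF M(t) = \left(\frac{e^{t}}{5} + \frac{4}{5}\right)^{2} is the standard form for the Binomial distribution.
Comparing with the known MGF formula identifies: Binomial(n=2, p=1/5)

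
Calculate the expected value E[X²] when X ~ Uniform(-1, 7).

Using the identity E[X²] = Var(X) + (E[X])²:
E[X] = 3
Var(X) = \frac{16}{3}
E[X²] = \frac{16}{3} + (3)²
= \frac{43}{3}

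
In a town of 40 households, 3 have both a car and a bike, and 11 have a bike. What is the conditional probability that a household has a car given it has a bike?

P(A ∩ B) = 3/40
P(B) = 11/40
P(A|B) = P(A ∩ B) / P(B) = (3/40) / (11/40) = 3/11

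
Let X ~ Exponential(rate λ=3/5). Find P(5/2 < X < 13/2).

P(5/2 < X < 13/2) = ∫_{5/2}^{13/2} f(x) dx
where f(x) = \frac{3 e^{- \frac{3 x}{5}}}{5}
= - \frac{1}{e^{\frac{39}{10}}} + e^{- \frac{3}{2}}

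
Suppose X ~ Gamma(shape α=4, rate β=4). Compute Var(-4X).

For X ~ Gamma(shape α=4, rate β=4):
Var(X) = \frac{1}{4}
Var(-4X) = (-4)² × Var(X) = 16 × \frac{1}{4} = 4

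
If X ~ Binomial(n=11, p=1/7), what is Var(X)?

For X ~ Binomial(n=11, p=1/7):
Var(X) = \frac{66}{49}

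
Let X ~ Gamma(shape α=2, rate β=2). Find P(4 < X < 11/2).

P(4 < X < 11/2) = ∫_{4}^{11/2} f(x) dx
where f(x) = 4 x e^{- 2 x}
= \frac{3 \left(-4 + 3 e^{3}\right)}{e^{11}}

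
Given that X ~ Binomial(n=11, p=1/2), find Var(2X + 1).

For X ~ Binomial(n=11, p=1/2):
Var(X) = \frac{11}{4}
Var(2X + 1) = (2)² × Var(X) = 4 × \frac{11}{4} = 11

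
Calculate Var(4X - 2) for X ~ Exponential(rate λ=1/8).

For X ~ Exponential(rate λ=1/8):
Var(X) = 64
Var(4X - 2) = (4)² × Var(X) = 16 × 64 = 1024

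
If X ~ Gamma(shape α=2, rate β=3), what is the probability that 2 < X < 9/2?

P(2 < X < 9/2) = ∫_{2}^{9/2} f(x) dx
where f(x) = 9 x e^{- 3 x}
= - \frac{29}{2 e^{\frac{27}{2}}} + \frac{7}{e^{6}}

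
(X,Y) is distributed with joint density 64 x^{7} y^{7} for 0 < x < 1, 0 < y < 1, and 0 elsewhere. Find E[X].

E[X] = ∫_0^1 ∫_0^1 x × f(x,y) dy dx
= ∫_0^1 ∫_0^1 x × (64 x^{7} y^{7}) dy dx
= \frac{8}{9}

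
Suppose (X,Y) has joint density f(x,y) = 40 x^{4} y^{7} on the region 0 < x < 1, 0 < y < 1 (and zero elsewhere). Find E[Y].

E[Y] = ∫_0^1 ∫_0^1 y × f(x,y) dx dy
= \frac{8}{9}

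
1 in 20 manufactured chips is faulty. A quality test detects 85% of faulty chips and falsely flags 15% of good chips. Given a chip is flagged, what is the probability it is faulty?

Let D = the rare event, + = positive/flagged.
P(D) = 1/20
P(+|D) = 85/100 = 17/20
P(+|D') = 15/100 = 3/20
P(+) = P(+|D)P(D) + P(+|D')P(D')
     = \frac{17}{20} × \frac{1}{20} + \frac{3}{20} × \frac{19}{20}
     = \frac{37}{200}
P(D|+) = P(+|D)P(D)/P(+) = \frac{17}{74}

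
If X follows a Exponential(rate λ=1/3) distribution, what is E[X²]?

Using the identity E[X²] = Var(X) + (E[X])²:
E[X] = 3
Var(X) = 9
E[X²] = 9 + (3)²
= 18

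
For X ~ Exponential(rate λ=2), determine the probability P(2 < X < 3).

P(2 < X < 3) = ∫_{2}^{3} f(x) dx
where f(x) = 2 e^{- 2 x}
= - \frac{1 - e^{2}}{e^{6}}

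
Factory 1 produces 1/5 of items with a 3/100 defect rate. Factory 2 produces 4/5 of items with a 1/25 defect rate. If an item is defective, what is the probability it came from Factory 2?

Using Bayes' theorem:
P(F1) = 1/5, P(D|F1) = 3/100
P(F2) = 4/5, P(D|F2) = 1/25
P(D) = P(D|F1)P(F1) + P(D|F2)P(F2)
     = \frac{19}{500}
P(F2|D) = P(D|F2)P(F2) / P(D)
= \frac{16}{19}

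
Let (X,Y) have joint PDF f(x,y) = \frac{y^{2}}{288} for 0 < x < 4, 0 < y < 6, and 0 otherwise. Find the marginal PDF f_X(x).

f_X(x) = ∫_0^6 f(x,y) dy
= ∫_0^6 \frac{y^{2}}{288} dy
= \frac{1}{4} for 0 < x < 4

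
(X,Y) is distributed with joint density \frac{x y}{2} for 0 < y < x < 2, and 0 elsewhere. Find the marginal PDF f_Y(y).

f_Y(y) = ∫_y^2 \frac{x y}{2} dx = - \frac{y^{3}}{4} + y
for 0 < y < 2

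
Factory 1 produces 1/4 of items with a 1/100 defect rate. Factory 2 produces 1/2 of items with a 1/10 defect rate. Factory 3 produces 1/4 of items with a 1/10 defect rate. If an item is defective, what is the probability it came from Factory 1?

Using Bayes' theorem:
P(F1) = 1/4, P(D|F1) = 1/100
P(F2) = 1/2, P(D|F2) = 1/10
P(F3) = 1/4, P(D|F3) = 1/10
P(D) = P(D|F1)P(F1) + P(D|F2)P(F2) + P(D|F3)P(F3)
     = \frac{31}{400}
P(F1|D) = P(D|F1)P(F1) / P(D)
= \frac{1}{31}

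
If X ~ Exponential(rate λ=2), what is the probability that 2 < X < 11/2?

P(2 < X < 11/2) = ∫_{2}^{11/2} f(x) dx
where f(x) = 2 e^{- 2 x}
= - \frac{1 - e^{7}}{e^{11}}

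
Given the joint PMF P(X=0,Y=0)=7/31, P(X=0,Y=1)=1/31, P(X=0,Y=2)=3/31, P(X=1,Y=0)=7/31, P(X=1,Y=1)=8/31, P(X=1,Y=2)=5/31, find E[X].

First find marginal of X:
P(X=0) = 11/31
P(X=1) = 20/31
E[X] = 0 × 11/31 + 1 × 20/31 = 20/31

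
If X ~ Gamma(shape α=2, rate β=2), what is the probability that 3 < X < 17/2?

P(3 < X < 17/2) = ∫_{3}^{17/2} f(x) dx
where f(x) = 4 x e^{- 2 x}
= \frac{-18 + 7 e^{11}}{e^{17}}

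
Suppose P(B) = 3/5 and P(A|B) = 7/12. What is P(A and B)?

By definition, P(A|B) = P(A ∩ B) / P(B)
So P(A ∩ B) = P(A|B) × P(B)
= 7/12 × 3/5
= 7/20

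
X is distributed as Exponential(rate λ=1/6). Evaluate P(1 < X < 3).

P(1 < X < 3) = ∫_{1}^{3} f(x) dx
where f(x) = \frac{e^{- \frac{x}{6}}}{6}
= - \frac{1}{e^{\frac{1}{2}}} + e^{- \frac{1}{6}}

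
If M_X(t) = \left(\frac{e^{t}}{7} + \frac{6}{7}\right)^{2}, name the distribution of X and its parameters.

The MGF M(t) = \left(\frac{e^{t}}{7} + \frac{6}{7}\right)^{2} is the standard form for the Binomial distribution.
Comparing with the known MGF formula identifies: Binomial(n=2, p=1/7)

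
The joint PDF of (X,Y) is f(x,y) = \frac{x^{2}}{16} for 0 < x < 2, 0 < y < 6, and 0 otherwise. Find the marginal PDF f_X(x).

f_X(x) = ∫_0^6 f(x,y) dy
= ∫_0^6 \frac{x^{2}}{16} dy
= \frac{3 x^{2}}{8} for 0 < x < 2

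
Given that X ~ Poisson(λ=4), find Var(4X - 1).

For X ~ Poisson(λ=4):
Var(X) = 4
Var(4X - 1) = (4)² × Var(X) = 16 × 4 = 64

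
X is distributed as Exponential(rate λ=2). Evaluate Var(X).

For X ~ Exponential(rate λ=2):
Var(X) = \frac{1}{4}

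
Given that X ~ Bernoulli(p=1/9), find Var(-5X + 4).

For X ~ Bernoulli(p=1/9):
Var(X) = \frac{8}{81}
Var(-5X + 4) = (-5)² × Var(X) = 25 × \frac{8}{81} = \frac{200}{81}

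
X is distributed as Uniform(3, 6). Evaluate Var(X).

For X ~ Uniform(3, 6):
Var(X) = \frac{3}{4}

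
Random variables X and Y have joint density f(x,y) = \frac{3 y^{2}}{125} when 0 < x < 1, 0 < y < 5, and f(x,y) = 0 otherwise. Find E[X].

f_X(x) = ∫_0^5 \frac{3 y^{2}}{125} dy = 1
E[X] = ∫_0^1 x × (1) dx = \frac{1}{2}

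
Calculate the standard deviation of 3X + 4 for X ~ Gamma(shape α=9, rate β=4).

For X ~ Gamma(shape α=9, rate β=4):
Var(X) = \frac{9}{16}
SD(X) = √(Var(X)) = √(\frac{9}{16}) = \frac{3}{4}
SD(3X + 4) = |3| × SD(X) = 3 × \frac{3}{4} = \frac{9}{4}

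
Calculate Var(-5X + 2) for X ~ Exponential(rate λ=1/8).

For X ~ Exponential(rate λ=1/8):
Var(X) = 64
Var(-5X + 2) = (-5)² × Var(X) = 25 × 64 = 1600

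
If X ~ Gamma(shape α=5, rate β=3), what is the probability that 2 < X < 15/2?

P(2 < X < 15/2) = ∫_{2}^{15/2} f(x) dx
where f(x) = \frac{81 x^{4} e^{- 3 x}}{8}
= - \frac{1645283}{128 e^{\frac{45}{2}}} + \frac{115}{e^{6}}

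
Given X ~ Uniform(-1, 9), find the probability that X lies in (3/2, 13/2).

P(3/2 < X < 13/2) = ∫_{3/2}^{13/2} f(x) dx
where f(x) = \frac{1}{10}
= \frac{1}{2}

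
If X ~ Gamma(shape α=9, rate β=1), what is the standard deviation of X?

For X ~ Gamma(shape α=9, rate β=1):
Var(X) = 9
SD(X) = √(Var(X)) = √(9) = 3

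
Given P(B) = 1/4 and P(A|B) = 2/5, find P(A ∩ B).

By definition, P(A|B) = P(A ∩ B) / P(B)
So P(A ∩ B) = P(A|B) × P(B)
= 2/5 × 1/4
= 1/10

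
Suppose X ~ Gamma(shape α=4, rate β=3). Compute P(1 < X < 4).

P(1 < X < 4) = ∫_{1}^{4} f(x) dx
where f(x) = \frac{27 x^{3} e^{- 3 x}}{2}
= \frac{-373 + 13 e^{9}}{e^{12}}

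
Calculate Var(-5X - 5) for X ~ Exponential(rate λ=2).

For X ~ Exponential(rate λ=2):
Var(X) = \frac{1}{4}
Var(-5X - 5) = (-5)² × Var(X) = 25 × \frac{1}{4} = \frac{25}{4}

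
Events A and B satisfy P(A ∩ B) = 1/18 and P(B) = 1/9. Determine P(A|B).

P(A|B) = P(A ∩ B) / P(B)
= (1/18) / (1/9)
= 1/2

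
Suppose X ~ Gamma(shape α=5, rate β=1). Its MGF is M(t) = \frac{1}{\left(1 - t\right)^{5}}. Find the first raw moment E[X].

To find E[X], compute M^(1)(0):
M^(1)(t) = \frac{5}{\left(1 - t\right)^{6}}
M^(1)(0) = 5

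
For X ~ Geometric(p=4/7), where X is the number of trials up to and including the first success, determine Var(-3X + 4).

For X ~ Geometric(p=4/7), where X is the number of trials up to and including the first success:
Var(X) = \frac{21}{16}
Var(-3X + 4) = (-3)² × Var(X) = 9 × \frac{21}{16} = \frac{189}{16}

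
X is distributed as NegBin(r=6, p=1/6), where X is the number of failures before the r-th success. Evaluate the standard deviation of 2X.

For X ~ NegBin(r=6, p=1/6), where X is the number of failures before the r-th success:
Var(X) = 180
SD(X) = √(Var(X)) = √(180) = 6 \sqrt{5}
SD(2X) = |2| × SD(X) = 2 × 6 \sqrt{5} = 12 \sqrt{5}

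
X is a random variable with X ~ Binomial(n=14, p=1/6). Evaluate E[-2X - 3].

For X ~ Binomial(n=14, p=1/6):
E[X] = \frac{7}{3}
E[-2X - 3] = -2 × E[X] - 3 = - \frac{23}{3}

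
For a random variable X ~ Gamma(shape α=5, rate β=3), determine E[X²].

Using the identity E[X²] = Var(X) + (E[X])²:
E[X] = \frac{5}{3}
Var(X) = \frac{5}{9}
E[X²] = \frac{5}{9} + (\frac{5}{3})²
= \frac{10}{3}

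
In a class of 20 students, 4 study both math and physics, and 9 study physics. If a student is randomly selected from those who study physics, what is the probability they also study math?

P(A ∩ B) = 4/20 = 1/5
P(B) = 9/20
P(A|B) = P(A ∩ B) / P(B) = (1/5) / (9/20) = 4/9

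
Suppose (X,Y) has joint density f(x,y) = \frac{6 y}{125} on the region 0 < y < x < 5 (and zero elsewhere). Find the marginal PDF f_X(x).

f_X(x) = ∫_0^x \frac{6 y}{125} dy = \frac{3 x^{2}}{125}
for 0 < x < 5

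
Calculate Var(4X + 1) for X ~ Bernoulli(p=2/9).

For X ~ Bernoulli(p=2/9):
Var(X) = \frac{14}{81}
Var(4X + 1) = (4)² × Var(X) = 16 × \frac{14}{81} = \frac{224}{81}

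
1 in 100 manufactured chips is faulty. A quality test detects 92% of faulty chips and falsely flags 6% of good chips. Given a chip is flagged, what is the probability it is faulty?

Let D = the rare event, + = positive/flagged.
P(D) = 1/100
P(+|D) = 92/100 = 23/25
P(+|D') = 6/100 = 3/50
P(+) = P(+|D)P(D) + P(+|D')P(D')
     = \frac{23}{25} × \frac{1}{100} + \frac{3}{50} × \frac{99}{100}
     = \frac{343}{5000}
P(D|+) = P(+|D)P(D)/P(+) = \frac{46}{343}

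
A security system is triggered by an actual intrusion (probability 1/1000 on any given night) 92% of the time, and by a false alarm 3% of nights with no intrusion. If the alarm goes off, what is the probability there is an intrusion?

Let D = the rare event, + = positive/flagged.
P(D) = 1/1000
P(+|D) = 92/100 = 23/25
P(+|D') = 3/100
P(+) = P(+|D)P(D) + P(+|D')P(D')
     = \frac{23}{25} × \frac{1}{1000} + \frac{3}{100} × \frac{999}{1000}
     = \frac{3089}{100000}
P(D|+) = P(+|D)P(D)/P(+) = \frac{92}{3089}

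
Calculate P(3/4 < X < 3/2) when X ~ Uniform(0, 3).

P(3/4 < X < 3/2) = ∫_{3/4}^{3/2} f(x) dx
where f(x) = \frac{1}{3}
= \frac{1}{4}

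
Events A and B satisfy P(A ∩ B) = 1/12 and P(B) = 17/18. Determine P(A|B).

P(A|B) = P(A ∩ B) / P(B)
= (1/12) / (17/18)
= 3/34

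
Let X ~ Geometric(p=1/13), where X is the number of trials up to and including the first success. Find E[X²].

Using the identity E[X²] = Var(X) + (E[X])²:
E[X] = 13
Var(X) = 156
E[X²] = 156 + (13)²
= 325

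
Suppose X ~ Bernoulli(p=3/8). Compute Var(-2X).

For X ~ Bernoulli(p=3/8):
Var(X) = \frac{15}{64}
Var(-2X) = (-2)² × Var(X) = 4 × \frac{15}{64} = \frac{15}{16}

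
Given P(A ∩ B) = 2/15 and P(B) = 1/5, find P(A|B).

P(A|B) = P(A ∩ B) / P(B)
= (2/15) / (1/5)
= 2/3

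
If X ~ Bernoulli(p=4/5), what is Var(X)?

For X ~ Bernoulli(p=4/5):
Var(X) = \frac{4}{25}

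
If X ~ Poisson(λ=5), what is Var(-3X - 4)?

For X ~ Poisson(λ=5):
Var(X) = 5
Var(-3X - 4) = (-3)² × Var(X) = 9 × 5 = 45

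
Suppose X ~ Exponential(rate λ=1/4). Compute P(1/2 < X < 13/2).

P(1/2 < X < 13/2) = ∫_{1/2}^{13/2} f(x) dx
where f(x) = \frac{e^{- \frac{x}{4}}}{4}
= - \frac{1 - e^{\frac{3}{2}}}{e^{\frac{13}{8}}}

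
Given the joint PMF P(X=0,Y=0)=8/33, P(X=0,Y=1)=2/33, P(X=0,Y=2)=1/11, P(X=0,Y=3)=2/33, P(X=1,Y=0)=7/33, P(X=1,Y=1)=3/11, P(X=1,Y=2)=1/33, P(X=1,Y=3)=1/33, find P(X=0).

P(X=0) = P(X=0,Y=0) + P(X=0,Y=1) + P(X=0,Y=2) + P(X=0,Y=3)
= 8/33 + 2/33 + 1/11 + 2/33
= 5/11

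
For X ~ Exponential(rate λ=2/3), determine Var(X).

For X ~ Exponential(rate λ=2/3):
Var(X) = \frac{9}{4}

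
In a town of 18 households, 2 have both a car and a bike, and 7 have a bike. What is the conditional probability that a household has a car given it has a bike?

P(A ∩ B) = 2/18 = 1/9
P(B) = 7/18
P(A|B) = P(A ∩ B) / P(B) = (1/9) / (7/18) = 2/7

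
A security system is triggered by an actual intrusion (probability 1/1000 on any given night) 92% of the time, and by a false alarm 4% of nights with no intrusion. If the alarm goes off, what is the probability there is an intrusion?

Let D = the rare event, + = positive/flagged.
P(D) = 1/1000
P(+|D) = 92/100 = 23/25
P(+|D') = 4/100 = 1/25
P(+) = P(+|D)P(D) + P(+|D')P(D')
     = \frac{23}{25} × \frac{1}{1000} + \frac{1}{25} × \frac{999}{1000}
     = \frac{511}{12500}
P(D|+) = P(+|D)P(D)/P(+) = \frac{23}{1022}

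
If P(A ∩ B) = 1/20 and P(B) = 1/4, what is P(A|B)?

P(A|B) = P(A ∩ B) / P(B)
= (1/20) / (1/4)
= 1/5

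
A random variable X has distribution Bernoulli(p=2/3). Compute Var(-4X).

For X ~ Bernoulli(p=2/3):
Var(X) = \frac{2}{9}
Var(-4X) = (-4)² × Var(X) = 16 × \frac{2}{9} = \frac{32}{9}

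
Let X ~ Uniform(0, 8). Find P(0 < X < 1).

P(0 < X < 1) = ∫_{0}^{1} f(x) dx
where f(x) = \frac{1}{8}
= \frac{1}{8}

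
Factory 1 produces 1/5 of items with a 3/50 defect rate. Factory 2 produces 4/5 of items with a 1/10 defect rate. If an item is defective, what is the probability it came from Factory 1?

Using Bayes' theorem:
P(F1) = 1/5, P(D|F1) = 3/50
P(F2) = 4/5, P(D|F2) = 1/10
P(D) = P(D|F1)P(F1) + P(D|F2)P(F2)
     = \frac{23}{250}
P(F1|D) = P(D|F1)P(F1) / P(D)
= \frac{3}{23}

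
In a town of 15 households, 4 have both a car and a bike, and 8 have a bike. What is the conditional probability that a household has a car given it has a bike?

P(A ∩ B) = 4/15
P(B) = 8/15
P(A|B) = P(A ∩ B) / P(B) = (4/15) / (8/15) = 1/2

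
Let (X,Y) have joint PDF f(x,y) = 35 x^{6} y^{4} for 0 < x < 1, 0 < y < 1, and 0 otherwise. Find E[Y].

E[Y] = ∫_0^1 ∫_0^1 y × f(x,y) dx dy
= \frac{5}{6}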